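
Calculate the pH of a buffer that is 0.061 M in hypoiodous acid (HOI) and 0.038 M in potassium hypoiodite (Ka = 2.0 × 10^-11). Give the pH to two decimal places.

pKa = −log(2.0 × 10^-11) = 10.699
pH = pKa + log([A⁻]/[HA]) = 10.699 + log(0.038/0.061)
pH = 10.699 + (-0.206) = 10.49

pH = 10.49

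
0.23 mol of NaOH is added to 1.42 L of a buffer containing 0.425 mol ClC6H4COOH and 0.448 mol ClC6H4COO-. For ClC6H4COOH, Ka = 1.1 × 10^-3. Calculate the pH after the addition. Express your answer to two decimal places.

OH- converts ClC6H4COOH to ClC6H4COO-: ClC6H4COOH → 0.195 mol, ClC6H4COO- → 0.678 mol.
pKa = −log(1.1 × 10^-3) = 2.959
pH = pKa + log([A⁻]/[HA]) = 2.959 + log(0.678/0.195) = 2.959 +0.541

pH = 3.50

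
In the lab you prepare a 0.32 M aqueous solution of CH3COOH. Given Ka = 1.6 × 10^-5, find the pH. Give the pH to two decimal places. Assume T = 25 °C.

pH = 2.65

CH3COOH ⇌ CH3COO- + H+
Ka = [H+]²/(0.32 − [H+]) = 1.6 × 10^-5
Neglecting [H+] in the denominator: [H+] = √(1.6 × 10^-5 × 0.32) = 2.26 × 10^-3 M
Check: 0.71% ionized — well under 5%, approximation valid.
pH = −log[H+] = −log(2.26 × 10^-3) = 2.65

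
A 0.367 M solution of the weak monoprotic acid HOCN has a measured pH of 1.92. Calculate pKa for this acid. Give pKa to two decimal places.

pKa = 3.39

[H+] = 10^(-1.92) = 1.20 × 10^-2 M
At equilibrium [HA] = 0.367 − 1.20 × 10^-2 = 3.55 × 10^-1 M
Ka = [H+][A-]/[HA] = (1.20 × 10^-2)² / 3.55 × 10^-1 = 4.06 × 10^-4
pKa = -log(4.06 × 10^-4) = 3.39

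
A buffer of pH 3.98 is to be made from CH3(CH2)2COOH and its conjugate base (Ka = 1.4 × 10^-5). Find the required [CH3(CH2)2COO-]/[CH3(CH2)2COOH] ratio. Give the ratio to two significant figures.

ratio = 0.13

pKa = -log(1.4 × 10^-5) = 4.854
pH = pKa + log(r) ⇒ log(r) = 3.98 − 4.854 = -0.874
r = [CH3(CH2)2COO-]/[CH3(CH2)2COOH] = 10^(-0.874) = 0.134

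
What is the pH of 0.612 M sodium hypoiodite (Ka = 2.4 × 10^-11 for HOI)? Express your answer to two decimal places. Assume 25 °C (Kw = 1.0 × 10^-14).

OI- is the conjugate base of the weak acid HOI.
Kb = Kw/Ka = 1.0×10^-14 / 2.4 × 10^-11 = 4.17 × 10^-4
Kb = [OH-]²/(0.612 − [OH-]) = 4.17 × 10^-4
Assume [OH-] ≪ 0.612: [OH-] ≈ √(4.17 × 10^-4 × 0.612) = 1.60 × 10^-2 M
pOH = −log(1.60 × 10^-2) = 1.80; pH = 14.00 − 1.80 = 12.20

pH = 12.20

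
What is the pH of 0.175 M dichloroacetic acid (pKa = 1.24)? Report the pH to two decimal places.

Cl2CHCOOH ⇌ Cl2CHCOO- + H+
Ka = 10^(−1.24) = 5.75 × 10^-2
Let x = [H+] at equilibrium. Ka = x²/(0.175 − x).
The 5% rule fails; solving x² + Ka·x − Ka·C₀ = 0 exactly:
x = (−Ka + √(Ka² + 4·Ka·C₀))/2 = 7.56 × 10^-2 M
pH = −log(7.56 × 10^-2) = 1.12

pH = 1.12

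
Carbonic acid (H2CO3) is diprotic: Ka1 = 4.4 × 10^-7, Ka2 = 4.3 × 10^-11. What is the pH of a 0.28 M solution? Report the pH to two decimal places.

pH = 3.45

Since Ka1 ≫ Ka2, the first ionization dominates [H+].
Ka1 = x²/(0.28 − x) = 4.4 × 10^-7
x ≈ √(4.4 × 10^-7 × 0.28) = 3.51 × 10^-4 M
pH = −log(3.51 × 10^-4) = 3.45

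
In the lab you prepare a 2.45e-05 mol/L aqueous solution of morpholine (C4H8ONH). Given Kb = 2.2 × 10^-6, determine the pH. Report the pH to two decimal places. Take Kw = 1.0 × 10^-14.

C4H8ONH + H2O ⇌ C4H8ONH2+ + OH-
From the ICE table, Kb = [OH-]²/(2.45e-05 − [OH-]) = 2.2 × 10^-6.
[OH-] is not negligible relative to C₀; solve [OH-]² + 2.2e-06·[OH-] − 5.39e-11 = 0.
[OH-] = (−Kb + √(Kb² + 4·Kb·C₀))/2 = 6.32 × 10^-6 M
pOH = −log(6.32 × 10^-6) = 5.20; pH = 14.00 − 5.20 = 8.80

pH = 8.80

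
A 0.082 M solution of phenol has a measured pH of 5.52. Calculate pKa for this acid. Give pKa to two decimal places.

pKa = 9.95

[H+] = 10^(-5.52) = 3.02 × 10^-6 M
At equilibrium [HA] = 0.082 − 3.02 × 10^-6 = 8.20 × 10^-2 M
Ka = [H+][A-]/[HA] = (3.02 × 10^-6)² / 8.20 × 10^-2 = 1.11 × 10^-10
pKa = -log(1.11 × 10^-10) = 9.95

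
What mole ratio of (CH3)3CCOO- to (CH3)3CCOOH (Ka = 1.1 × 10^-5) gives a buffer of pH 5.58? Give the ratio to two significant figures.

ratio = 4.2

pKa = -log(1.1 × 10^-5) = 4.959
pH = pKa + log(r) ⇒ log(r) = 5.58 − 4.959 = +0.621
r = [(CH3)3CCOO-]/[(CH3)3CCOOH] = 10^(+0.621) = 4.18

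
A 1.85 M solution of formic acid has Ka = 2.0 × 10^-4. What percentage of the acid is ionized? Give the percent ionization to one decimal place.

1.0%

HCOOH ⇌ HCOO- + H+; let x = [H+] at equilibrium.
x ≈ √(Ka·C₀) = √(2.0 × 10^-4 × 1.85) = 1.92 × 10^-2 M
Fraction ionized = 1.92 × 10^-2 / 1.85 = 0.0104 → 1.0%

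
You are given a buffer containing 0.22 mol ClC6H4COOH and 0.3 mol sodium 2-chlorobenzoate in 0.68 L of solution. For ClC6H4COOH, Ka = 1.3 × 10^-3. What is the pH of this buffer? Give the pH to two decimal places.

pH = 3.02

pKa = −log(1.3 × 10^-3) = 2.886
Henderson–Hasselbalch: pH = pKa + log([ClC6H4COO-]/[ClC6H4COOH]) = 2.886 + log(0.3/0.22)
pH = 2.886 + (+0.135) = 3.02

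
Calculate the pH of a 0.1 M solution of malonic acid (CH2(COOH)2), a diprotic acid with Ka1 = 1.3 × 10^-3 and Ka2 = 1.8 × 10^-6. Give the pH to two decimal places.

pH = 1.97

Since Ka1 ≫ Ka2, the first ionization dominates [H+].
Ka1 = x²/(0.1 − x) = 1.3 × 10^-3
Solving the quadratic: x = (−Ka1 + √(Ka1² + 4·Ka1·C₀))/2 = 1.08 × 10^-2 M
pH = −log(1.08 × 10^-2) = 1.97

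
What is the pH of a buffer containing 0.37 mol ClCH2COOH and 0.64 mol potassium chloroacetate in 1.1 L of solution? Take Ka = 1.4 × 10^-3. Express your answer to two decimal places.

pH = 3.09

pKa = −log(1.4 × 10^-3) = 2.854
pH = pKa + log([A⁻]/[HA]) = 2.854 + log(0.64/0.37)
pH = 2.854 + (+0.238) = 3.09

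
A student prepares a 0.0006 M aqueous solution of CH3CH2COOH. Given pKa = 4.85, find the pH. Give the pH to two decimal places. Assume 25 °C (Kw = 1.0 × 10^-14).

CH3CH2COOH ⇌ CH3CH2COO- + H+
Ka = 10^(−4.85) = 1.41 × 10^-5
Let x = [H+] at equilibrium. Ka = x²/(0.0006 − x).
The 5% rule fails; solving x² + Ka·x − Ka·C₀ = 0 exactly:
x = [−1.41e-05 + √(1.41e-05² + 3.38e-08)]/2 = 8.52 × 10^-5 M
pH = −log[H+] = −log(8.52 × 10^-5) = 4.07

pH = 4.07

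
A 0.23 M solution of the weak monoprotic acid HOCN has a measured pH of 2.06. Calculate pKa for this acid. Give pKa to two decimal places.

pKa = 3.46

[H+] = 10^(-2.06) = 8.71 × 10^-3 M
At equilibrium [HA] = 0.23 − 8.71 × 10^-3 = 2.21 × 10^-1 M
Ka = [H+][A-]/[HA] = (8.71 × 10^-3)² / 2.21 × 10^-1 = 3.43 × 10^-4
pKa = -log(3.43 × 10^-4) = 3.46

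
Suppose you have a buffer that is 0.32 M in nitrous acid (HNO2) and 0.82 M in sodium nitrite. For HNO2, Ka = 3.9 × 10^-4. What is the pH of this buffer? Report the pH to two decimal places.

pH = 3.82

pKa = −log(3.9 × 10^-4) = 3.409
Henderson–Hasselbalch: pH = pKa + log([NO2-]/[HNO2]) = 3.409 + log(0.82/0.32)
pH = 3.409 + (+0.409) = 3.82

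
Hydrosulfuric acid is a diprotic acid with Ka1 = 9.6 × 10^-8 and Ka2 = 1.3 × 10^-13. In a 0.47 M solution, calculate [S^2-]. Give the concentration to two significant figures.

1.3 × 10^-13 M

First ionization gives [H+] ≈ [HS-] = 2.12 × 10^-4 M.
Second step: Ka2 = [H+][S^2-]/[HS-] ≈ [S^2-] (since [H+] ≈ [HS-]).
So [S^2-] ≈ Ka2.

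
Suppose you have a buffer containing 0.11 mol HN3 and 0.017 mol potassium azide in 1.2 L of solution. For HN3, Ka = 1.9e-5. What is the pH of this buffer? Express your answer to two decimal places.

pH = 3.91

pKa = −log(1.9 × 10^-5) = 4.721
pH = pKa + log([A⁻]/[HA]) = 4.721 + log(0.017/0.11)
pH = 4.721 + (-0.811) = 3.91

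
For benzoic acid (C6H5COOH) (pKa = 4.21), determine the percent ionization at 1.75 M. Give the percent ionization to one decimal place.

C6H5COOH ⇌ C6H5COO- + H+; let x = [H+] at equilibrium.
Ka = 10^(−4.21) = 6.17 × 10^-5
x ≈ √(Ka·C₀) = √(6.17 × 10^-5 × 1.75) = 1.04 × 10^-2 M
% ionization = x/C₀ × 100% = 1.04 × 10^-2/1.75 × 100% = 0.6%

0.6%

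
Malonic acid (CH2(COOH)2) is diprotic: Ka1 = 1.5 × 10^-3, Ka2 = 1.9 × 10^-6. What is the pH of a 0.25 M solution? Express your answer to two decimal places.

pH = 1.73

Ka1 ≫ Ka2, so treat the first dissociation as the only significant source of H+.
Ka1 = x²/(0.25 − x) = 1.5 × 10^-3
Solving the quadratic: x = (−Ka1 + √(Ka1² + 4·Ka1·C₀))/2 = 1.86 × 10^-2 M
pH = −log(1.86 × 10^-2) = 1.73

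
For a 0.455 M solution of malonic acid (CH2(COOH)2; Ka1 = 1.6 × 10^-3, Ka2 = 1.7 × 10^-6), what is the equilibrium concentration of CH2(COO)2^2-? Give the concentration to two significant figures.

First ionization gives [H+] ≈ [CH2(COOH)COO-] = 2.62 × 10^-2 M.
Second step: Ka2 = [H+][CH2(COO)2^2-]/[CH2(COOH)COO-] ≈ [CH2(COO)2^2-] (since [H+] ≈ [CH2(COOH)COO-]).
So [CH2(COO)2^2-] ≈ Ka2.

1.7 × 10^-6 M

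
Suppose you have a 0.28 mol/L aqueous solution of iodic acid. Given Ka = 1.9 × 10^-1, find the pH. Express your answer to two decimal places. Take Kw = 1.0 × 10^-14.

pH = 0.81

HIO3 ⇌ IO3- + H+
Let x = [H+] at equilibrium. Ka = x²/(0.28 − x).
Here C₀/Ka ≈ 1.47, so the small-x approximation fails. Use the quadratic:
x = (−Ka + √(Ka² + 4·Ka·C₀))/2 = 1.54 × 10^-1 M
pH = −log[H+] = −log(1.54 × 10^-1) = 0.81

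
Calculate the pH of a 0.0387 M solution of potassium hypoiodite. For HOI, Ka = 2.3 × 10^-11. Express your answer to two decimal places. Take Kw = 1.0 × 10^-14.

OI- is the conjugate base of the weak acid HOI.
Kb = Kw/Ka = 1.0×10^-14 / 2.3 × 10^-11 = 4.35 × 10^-4
Kb = [OH-]²/(0.0387 − [OH-]) = 4.35 × 10^-4
[OH-] is not negligible relative to C₀; solve [OH-]² + 0.000435·[OH-] − 1.68e-05 = 0.
[OH-] = (−Kb + √(Kb² + 4·Kb·C₀))/2 = 3.89 × 10^-3 M
pOH = −log(3.89 × 10^-3) = 2.41; pH = 14.00 − 2.41 = 11.59

pH = 11.59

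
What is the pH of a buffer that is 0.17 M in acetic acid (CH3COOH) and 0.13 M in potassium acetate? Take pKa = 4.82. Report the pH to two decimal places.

Using pH = pKa + log([base]/[acid]) with [base]/[acid] = 0.13/0.17:
pH = 4.82 + (-0.117) = 4.70

pH = 4.70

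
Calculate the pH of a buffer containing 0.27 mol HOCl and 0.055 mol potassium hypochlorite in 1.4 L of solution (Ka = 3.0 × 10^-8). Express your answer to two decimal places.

pH = 6.83

pKa = −log(3.0 × 10^-8) = 7.523
Using pH = pKa + log([base]/[acid]) with [base]/[acid] = 0.055/0.27:
pH = 7.523 + (-0.691) = 6.83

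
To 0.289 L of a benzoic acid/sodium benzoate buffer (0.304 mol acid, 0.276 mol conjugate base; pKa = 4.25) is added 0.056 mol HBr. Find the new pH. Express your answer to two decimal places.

pH = 4.04

Added H+ converts C6H5COO- to C6H5COOH: C6H5COOH → 0.36 mol, C6H5COO- → 0.22 mol.
pH = pKa + log(n_C6H5COO-/n_C6H5COOH) = 4.25 + log(0.22/0.36) = 4.25 + (-0.214)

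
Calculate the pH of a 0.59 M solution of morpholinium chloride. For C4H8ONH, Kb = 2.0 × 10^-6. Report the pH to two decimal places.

pH = 4.27

C4H8ONH2+ is the conjugate acid of the weak base C4H8ONH.
Ka = Kw/Kb = 1.0×10^-14 / 2.0 × 10^-6 = 5.00 × 10^-9
From the ICE table, Ka = x²/(0.59 − x) = 5.00 × 10^-9.
Neglecting x in the denominator: x = √(5.00 × 10^-9 × 0.59) = 5.43 × 10^-5 M
Check: 0.0092% ionized — well under 5%, approximation valid.
pH = −log[H+] = −log(5.43 × 10^-5) = 4.27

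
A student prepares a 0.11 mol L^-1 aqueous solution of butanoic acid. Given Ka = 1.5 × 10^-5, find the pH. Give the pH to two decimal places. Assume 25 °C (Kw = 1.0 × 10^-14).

CH3(CH2)2COOH ⇌ CH3(CH2)2COO- + H+
Let x = [H+] at equilibrium. Ka = x²/(0.11 − x).
Since Ka ≪ C₀, x ≈ √(Ka·C₀) = 1.28 × 10^-3 M.
pH = −log[H+] = −log(1.28 × 10^-3) = 2.89

pH = 2.89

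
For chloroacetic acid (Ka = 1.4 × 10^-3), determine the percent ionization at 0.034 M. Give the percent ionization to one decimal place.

ClCH2COOH ⇌ ClCH2COO- + H+; let x = [H+] at equilibrium.
Ka = x²/(C₀ − x); solving the quadratic gives x = 6.23 × 10^-3 M.
Fraction ionized = 6.23 × 10^-3 / 0.034 = 0.1832 → 18.3%

18.3%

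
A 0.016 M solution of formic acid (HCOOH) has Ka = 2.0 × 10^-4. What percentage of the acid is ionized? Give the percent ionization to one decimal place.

HCOOH ⇌ HCOO- + H+; let x = [H+] at equilibrium.
Ka = x²/(C₀ − x); solving the quadratic gives x = 1.69 × 10^-3 M.
% ionization = x/C₀ × 100% = 1.69 × 10^-3/0.016 × 100% = 10.6%

10.6%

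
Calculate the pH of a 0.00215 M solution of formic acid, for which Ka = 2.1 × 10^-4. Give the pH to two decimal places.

HCOOH ⇌ HCOO- + H+
From the ICE table, Ka = x²/(0.00215 − x) = 2.1 × 10^-4.
x is not negligible relative to C₀; solve x² + 0.00021·x − 4.52e-07 = 0.
x = [−0.00021 + √(0.00021² + 1.81e-06)]/2 = 5.75 × 10^-4 M
pH = −log[H+] = −log(5.75 × 10^-4) = 3.24

pH = 3.24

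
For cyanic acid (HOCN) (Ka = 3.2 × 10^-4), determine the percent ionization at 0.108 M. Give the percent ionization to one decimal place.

HOCN ⇌ OCN- + H+; let x = [H+] at equilibrium.
Solve x² + 0.00032x − 3.46e-05 = 0 → x = 5.72 × 10^-3 M
% ionization = x/C₀ × 100% = 5.72 × 10^-3/0.108 × 100% = 5.3%

5.3%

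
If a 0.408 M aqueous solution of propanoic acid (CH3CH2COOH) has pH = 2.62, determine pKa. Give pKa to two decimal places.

pKa = 4.85

[H+] = 10^(-2.62) = 2.40 × 10^-3 M
At equilibrium [HA] = 0.408 − 2.40 × 10^-3 = 4.06 × 10^-1 M
Ka = [H+][A-]/[HA] = (2.40 × 10^-3)² / 4.06 × 10^-1 = 1.42 × 10^-5
pKa = -log(1.42 × 10^-5) = 4.85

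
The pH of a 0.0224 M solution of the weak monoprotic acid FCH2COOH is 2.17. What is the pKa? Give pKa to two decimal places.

pKa = 2.53

[H+] = 10^(-2.17) = 6.76 × 10^-3 M
At equilibrium [HA] = 0.0224 − 6.76 × 10^-3 = 1.56 × 10^-2 M
Ka = [H+][A-]/[HA] = (6.76 × 10^-3)² / 1.56 × 10^-2 = 2.93 × 10^-3
pKa = -log(2.93 × 10^-3) = 2.53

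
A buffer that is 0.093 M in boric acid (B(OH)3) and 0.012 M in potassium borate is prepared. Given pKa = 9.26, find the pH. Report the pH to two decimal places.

pH = 8.37

Using pH = pKa + log([base]/[acid]) with [base]/[acid] = 0.012/0.093:
pH = 9.26 + (-0.889) = 8.37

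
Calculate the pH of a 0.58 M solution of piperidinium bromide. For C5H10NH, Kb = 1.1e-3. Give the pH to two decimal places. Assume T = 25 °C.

pH = 5.64

C5H10NH2+ is the conjugate acid of the weak base C5H10NH.
Ka = Kw/Kb = 1.0×10^-14 / 1.1 × 10^-3 = 9.09 × 10^-12
Ka = [H+]²/(0.58 − [H+]) = 9.09 × 10^-12
Neglecting [H+] in the denominator: [H+] = √(9.09 × 10^-12 × 0.58) = 2.30 × 10^-6 M
pH = −log(2.30 × 10^-6) = 5.64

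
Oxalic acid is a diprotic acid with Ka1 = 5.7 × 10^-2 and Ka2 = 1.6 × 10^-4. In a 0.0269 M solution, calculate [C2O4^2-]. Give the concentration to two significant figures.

First ionization gives [H+] ≈ [HC2O4-] = 1.99 × 10^-2 M.
Second step: Ka2 = [H+][C2O4^2-]/[HC2O4-] ≈ [C2O4^2-] (since [H+] ≈ [HC2O4-]).
So [C2O4^2-] ≈ Ka2.

1.6 × 10^-4 M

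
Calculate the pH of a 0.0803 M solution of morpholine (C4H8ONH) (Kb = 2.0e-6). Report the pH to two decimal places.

C4H8ONH + H2O ⇌ C4H8ONH2+ + OH-
Kb = x²/(0.0803 − x) = 2.0 × 10^-6
Neglecting x in the denominator: x = √(2.0 × 10^-6 × 0.0803) = 4.01 × 10^-4 M
(x/C₀ = 0.5% < 5%, so the approximation holds.)
pOH = 3.40, so pH = 14.00 − pOH = 10.60

pH = 10.60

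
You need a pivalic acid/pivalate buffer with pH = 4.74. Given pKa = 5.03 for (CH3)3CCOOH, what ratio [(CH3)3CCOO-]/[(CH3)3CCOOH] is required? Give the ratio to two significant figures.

pH = pKa + log(r) ⇒ log(r) = 4.74 − 5.03 = -0.29
r = [(CH3)3CCOO-]/[(CH3)3CCOOH] = 10^(-0.29) = 0.513

ratio = 0.51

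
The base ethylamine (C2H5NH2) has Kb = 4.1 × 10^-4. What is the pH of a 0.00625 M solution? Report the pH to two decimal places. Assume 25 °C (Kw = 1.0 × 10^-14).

pH = 11.15

C2H5NH2 + H2O ⇌ C2H5NH3+ + OH-
From the ICE table, Kb = [OH-]²/(0.00625 − [OH-]) = 4.1 × 10^-4.
Here C₀/Kb ≈ 15.2, so the small-[OH-] approximation fails. Use the quadratic:
[OH-] = (−Kb + √(Kb² + 4·Kb·C₀))/2 = 1.41 × 10^-3 M
pOH = 2.85, so pH = 14.00 − pOH = 11.15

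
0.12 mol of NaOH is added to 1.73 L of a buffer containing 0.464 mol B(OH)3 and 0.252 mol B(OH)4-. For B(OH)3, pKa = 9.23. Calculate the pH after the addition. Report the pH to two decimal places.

After neutralization: n(B(OH)3) = 0.344 mol, n(B(OH)4-) = 0.372 mol.
pH = pKa + log(n_B(OH)4-/n_B(OH)3) = 9.23 + log(0.372/0.344) = 9.23 + (+0.034)

pH = 9.26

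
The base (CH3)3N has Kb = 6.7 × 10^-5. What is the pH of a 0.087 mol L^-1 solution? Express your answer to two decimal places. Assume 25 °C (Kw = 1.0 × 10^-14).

(CH3)3N + H2O ⇌ (CH3)3NH+ + OH-
Kb = [OH-]²/(0.087 − [OH-]) = 6.7 × 10^-5
Since Kb ≪ C₀, [OH-] ≈ √(Kb·C₀) = 2.41 × 10^-3 M.
Check: 2.8% ionized — well under 5%, approximation valid.
pOH = 2.62, so pH = 14.00 − pOH = 11.38

pH = 11.38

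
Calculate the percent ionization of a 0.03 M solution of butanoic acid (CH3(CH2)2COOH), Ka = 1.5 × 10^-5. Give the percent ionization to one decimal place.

CH3(CH2)2COOH ⇌ CH3(CH2)2COO- + H+; let x = [H+] at equilibrium.
x ≈ √(Ka·C₀) = √(1.5 × 10^-5 × 0.03) = 6.71 × 10^-4 M
% ionization = x/C₀ × 100% = 6.71 × 10^-4/0.03 × 100% = 2.2%

2.2%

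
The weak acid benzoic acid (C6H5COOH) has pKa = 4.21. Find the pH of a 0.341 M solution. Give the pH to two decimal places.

C6H5COOH ⇌ C6H5COO- + H+
Ka = 10^(−4.21) = 6.17 × 10^-5
From the ICE table, Ka = [H+]²/(0.341 − [H+]) = 6.17 × 10^-5.
Assume [H+] ≪ 0.341: [H+] ≈ √(6.17 × 10^-5 × 0.341) = 4.59 × 10^-3 M
([H+]/C₀ = 1.3% < 5%, so the approximation holds.)
pH = −log[H+] = −log(4.59 × 10^-3) = 2.34

pH = 2.34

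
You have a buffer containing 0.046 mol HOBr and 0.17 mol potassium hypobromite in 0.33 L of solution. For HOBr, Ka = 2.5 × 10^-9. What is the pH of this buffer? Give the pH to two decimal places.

pH = 9.17

pKa = −log(2.5 × 10^-9) = 8.602
Henderson–Hasselbalch: pH = pKa + log([OBr-]/[HOBr]) = 8.602 + log(0.17/0.046)
pH = 8.602 + (+0.568) = 9.17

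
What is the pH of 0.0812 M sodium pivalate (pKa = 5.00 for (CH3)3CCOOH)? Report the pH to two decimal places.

(CH3)3CCOO- is the conjugate base of the weak acid (CH3)3CCOOH.
Ka = 10^(−5.00) = 1.00 × 10^-5
Kb = Kw/Ka = 1.0×10^-14 / 1.00 × 10^-5 = 1.00 × 10^-9
From the ICE table, Kb = [OH-]²/(0.0812 − [OH-]) = 1.00 × 10^-9.
Assume [OH-] ≪ 0.0812: [OH-] ≈ √(1.00 × 10^-9 × 0.0812) = 9.01 × 10^-6 M
pOH = −log(9.01 × 10^-6) = 5.05; pH = 14.00 − 5.05 = 8.95

pH = 8.95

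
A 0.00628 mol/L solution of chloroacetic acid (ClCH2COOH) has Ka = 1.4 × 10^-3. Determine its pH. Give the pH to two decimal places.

ClCH2COOH ⇌ ClCH2COO- + H+
Let x = [H+] at equilibrium. Ka = x²/(0.00628 − x).
Here C₀/Ka ≈ 4.49, so the small-x approximation fails. Use the quadratic:
x = [−0.0014 + √(0.0014² + 3.52e-05)]/2 = 2.35 × 10^-3 M
pH = −log(2.35 × 10^-3) = 2.63

pH = 2.63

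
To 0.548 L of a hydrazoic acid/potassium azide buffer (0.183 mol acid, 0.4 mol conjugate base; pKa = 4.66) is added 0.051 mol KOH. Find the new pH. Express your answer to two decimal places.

pH = 5.19

After neutralization: n(HN3) = 0.132 mol, n(N3-) = 0.451 mol.
pH = pKa + log([A⁻]/[HA]) = 4.66 + log(0.451/0.132) = 4.66 +0.534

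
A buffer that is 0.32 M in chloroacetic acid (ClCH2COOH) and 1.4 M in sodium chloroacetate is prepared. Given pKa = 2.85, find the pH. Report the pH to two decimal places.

Henderson–Hasselbalch: pH = pKa + log([ClCH2COO-]/[ClCH2COOH]) = 2.85 + log(1.4/0.32)
pH = 2.85 + (+0.641) = 3.49

pH = 3.49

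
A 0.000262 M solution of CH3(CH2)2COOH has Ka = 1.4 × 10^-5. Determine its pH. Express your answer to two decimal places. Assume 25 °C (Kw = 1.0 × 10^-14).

pH = 4.27

CH3(CH2)2COOH ⇌ CH3(CH2)2COO- + H+
From the ICE table, Ka = [H+]²/(0.000262 − [H+]) = 1.4 × 10^-5.
Here C₀/Ka ≈ 18.7, so the small-[H+] approximation fails. Use the quadratic:
[H+] = [−1.4e-05 + √(1.4e-05² + 1.47e-08)]/2 = 5.40 × 10^-5 M
pH = −log[H+] = −log(5.40 × 10^-5) = 4.27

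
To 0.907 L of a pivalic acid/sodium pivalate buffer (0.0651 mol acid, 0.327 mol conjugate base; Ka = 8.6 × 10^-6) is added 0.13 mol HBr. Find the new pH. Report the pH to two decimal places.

pH = 5.07

After neutralization: n((CH3)3CCOOH) = 0.195 mol, n((CH3)3CCOO-) = 0.197 mol.
pKa = −log(8.6 × 10^-6) = 5.066
pH = pKa + log([A⁻]/[HA]) = 5.066 + log(0.197/0.195) = 5.066 +0.004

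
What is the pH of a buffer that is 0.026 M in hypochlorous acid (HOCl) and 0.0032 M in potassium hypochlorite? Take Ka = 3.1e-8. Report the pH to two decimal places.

pH = 6.60

pKa = −log(3.1 × 10^-8) = 7.509
Using pH = pKa + log([base]/[acid]) with [base]/[acid] = 0.0032/0.026:
pH = 7.509 + (-0.910) = 6.60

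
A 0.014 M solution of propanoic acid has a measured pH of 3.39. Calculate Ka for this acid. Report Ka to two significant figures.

Ka = 1.2 × 10^-5

[H+] = 10^(-3.39) = 4.07 × 10^-4 M
At equilibrium [HA] = 0.014 − 4.07 × 10^-4 = 1.36 × 10^-2 M
Ka = [H+][A-]/[HA] = (4.07 × 10^-4)² / 1.36 × 10^-2 = 1.2 × 10^-5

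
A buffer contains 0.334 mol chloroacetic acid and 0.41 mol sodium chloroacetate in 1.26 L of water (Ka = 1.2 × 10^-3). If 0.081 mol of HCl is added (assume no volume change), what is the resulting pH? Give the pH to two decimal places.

pH = 2.82

Added H+ converts ClCH2COO- to ClCH2COOH: ClCH2COOH → 0.415 mol, ClCH2COO- → 0.329 mol.
pKa = −log(1.2 × 10^-3) = 2.921
pH = pKa + log(n_ClCH2COO-/n_ClCH2COOH) = 2.921 + log(0.329/0.415) = 2.921 + (-0.101)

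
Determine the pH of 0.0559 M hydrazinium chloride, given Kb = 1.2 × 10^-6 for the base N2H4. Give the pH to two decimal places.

pH = 4.67

N2H5+ is the conjugate acid of the weak base N2H4.
Ka = Kw/Kb = 1.0×10^-14 / 1.2 × 10^-6 = 8.33 × 10^-9
Ka = [H+]²/(0.0559 − [H+]) = 8.33 × 10^-9
Assume [H+] ≪ 0.0559: [H+] ≈ √(8.33 × 10^-9 × 0.0559) = 2.16 × 10^-5 M
pH = −log[H+] = −log(2.16 × 10^-5) = 4.67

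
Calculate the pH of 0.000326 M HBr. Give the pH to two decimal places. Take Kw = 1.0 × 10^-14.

pH = 3.49

HBr is a strong acid and dissociates completely, so [H+] = 0.000326 M.
pH = -log(0.000326) = 3.49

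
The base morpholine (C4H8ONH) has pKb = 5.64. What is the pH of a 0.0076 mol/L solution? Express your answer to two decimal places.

pH = 10.12

C4H8ONH + H2O ⇌ C4H8ONH2+ + OH-
Kb = 10^(−5.64) = 2.29 × 10^-6
From the ICE table, Kb = [OH-]²/(0.0076 − [OH-]) = 2.29 × 10^-6.
Since Kb ≪ C₀, [OH-] ≈ √(Kb·C₀) = 1.32 × 10^-4 M.
Check: 1.7% ionized — well under 5%, approximation valid.
pOH = 3.88, so pH = 14.00 − pOH = 10.12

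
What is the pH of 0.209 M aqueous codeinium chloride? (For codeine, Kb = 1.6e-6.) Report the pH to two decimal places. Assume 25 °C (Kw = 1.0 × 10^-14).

C18H22NO3+ is the conjugate acid of the weak base C18H21NO3.
Ka = Kw/Kb = 1.0×10^-14 / 1.6 × 10^-6 = 6.25 × 10^-9
From the ICE table, Ka = [H+]²/(0.209 − [H+]) = 6.25 × 10^-9.
Since Ka ≪ C₀, [H+] ≈ √(Ka·C₀) = 3.61 × 10^-5 M.
pH = −log[H+] = −log(3.61 × 10^-5) = 4.44

pH = 4.44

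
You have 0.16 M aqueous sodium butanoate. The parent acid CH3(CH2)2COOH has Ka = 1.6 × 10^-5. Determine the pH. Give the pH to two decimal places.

CH3(CH2)2COO- is the conjugate base of the weak acid CH3(CH2)2COOH.
Kb = Kw/Ka = 1.0×10^-14 / 1.6 × 10^-5 = 6.25 × 10^-10
From the ICE table, Kb = [OH-]²/(0.16 − [OH-]) = 6.25 × 10^-10.
Since Kb ≪ C₀, [OH-] ≈ √(Kb·C₀) = 1.00 × 10^-5 M.
([OH-]/C₀ = 0.0063% < 5%, so the approximation holds.)
pOH = 5.00, so pH = 14.00 − pOH = 9.00

pH = 9.00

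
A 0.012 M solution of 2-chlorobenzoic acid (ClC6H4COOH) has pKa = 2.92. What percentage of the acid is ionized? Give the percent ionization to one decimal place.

ClC6H4COOH ⇌ ClC6H4COO- + H+; let x = [H+] at equilibrium.
Ka = 10^(−2.92) = 1.20 × 10^-3
Ka = x²/(C₀ − x); solving the quadratic gives x = 3.24 × 10^-3 M.
Fraction ionized = 3.24 × 10^-3 / 0.012 = 0.2700 → 27.0%

27.0%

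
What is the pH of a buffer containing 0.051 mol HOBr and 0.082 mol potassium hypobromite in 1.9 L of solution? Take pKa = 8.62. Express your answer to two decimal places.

pH = 8.83

Henderson–Hasselbalch: pH = pKa + log([OBr-]/[HOBr]) = 8.62 + log(0.082/0.051)
pH = 8.62 + (+0.206) = 8.83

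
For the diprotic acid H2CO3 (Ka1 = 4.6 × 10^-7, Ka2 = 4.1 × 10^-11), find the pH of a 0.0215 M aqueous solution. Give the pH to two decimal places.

pH = 4.00

Since Ka1 ≫ Ka2, the first ionization dominates [H+].
Ka1 = x²/(0.0215 − x) = 4.6 × 10^-7
x ≈ √(4.6 × 10^-7 × 0.0215) = 9.94 × 10^-5 M
pH = −log(9.94 × 10^-5) = 4.00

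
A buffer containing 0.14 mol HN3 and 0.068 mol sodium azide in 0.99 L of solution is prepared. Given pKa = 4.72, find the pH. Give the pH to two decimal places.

pH = 4.41

pH = pKa + log([A⁻]/[HA]) = 4.72 + log(0.068/0.14)
pH = 4.72 + (-0.314) = 4.41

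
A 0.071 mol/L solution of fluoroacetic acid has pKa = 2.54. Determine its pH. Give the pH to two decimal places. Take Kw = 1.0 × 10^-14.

pH = 1.89

FCH2COOH ⇌ FCH2COO- + H+
Ka = 10^(−2.54) = 2.88 × 10^-3
From the ICE table, Ka = [H+]²/(0.071 − [H+]) = 2.88 × 10^-3.
The 5% rule fails; solving [H+]² + Ka·[H+] − Ka·C₀ = 0 exactly:
[H+] = (−Ka + √(Ka² + 4·Ka·C₀))/2 = 1.29 × 10^-2 M
pH = −log[H+] = −log(1.29 × 10^-2) = 1.89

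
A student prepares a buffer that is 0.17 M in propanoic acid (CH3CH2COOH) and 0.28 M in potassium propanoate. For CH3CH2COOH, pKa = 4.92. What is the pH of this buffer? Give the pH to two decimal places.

Henderson–Hasselbalch: pH = pKa + log([CH3CH2COO-]/[CH3CH2COOH]) = 4.92 + log(0.28/0.17)
pH = 4.92 + (+0.217) = 5.14

pH = 5.14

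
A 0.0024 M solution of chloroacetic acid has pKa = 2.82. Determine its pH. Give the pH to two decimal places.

pH = 2.89

ClCH2COOH ⇌ ClCH2COO- + H+
Ka = 10^(−2.82) = 1.51 × 10^-3
From the ICE table, Ka = [H+]²/(0.0024 − [H+]) = 1.51 × 10^-3.
Here C₀/Ka ≈ 1.59, so the small-[H+] approximation fails. Use the quadratic:
[H+] = (−Ka + √(Ka² + 4·Ka·C₀))/2 = 1.29 × 10^-3 M
pH = −log[H+] = −log(1.29 × 10^-3) = 2.89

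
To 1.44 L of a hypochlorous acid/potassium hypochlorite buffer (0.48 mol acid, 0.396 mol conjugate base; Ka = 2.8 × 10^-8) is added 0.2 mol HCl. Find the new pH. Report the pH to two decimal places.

Added H+ converts OCl- to HOCl: HOCl → 0.68 mol, OCl- → 0.196 mol.
pKa = −log(2.8 × 10^-8) = 7.553
pH = pKa + log([A⁻]/[HA]) = 7.553 + log(0.196/0.68) = 7.553 -0.540

pH = 7.01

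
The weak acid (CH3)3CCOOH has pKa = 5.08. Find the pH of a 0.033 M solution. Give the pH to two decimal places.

(CH3)3CCOOH ⇌ (CH3)3CCOO- + H+
Ka = 10^(−5.08) = 8.32 × 10^-6
From the ICE table, Ka = [H+]²/(0.033 − [H+]) = 8.32 × 10^-6.
Assume [H+] ≪ 0.033: [H+] ≈ √(8.32 × 10^-6 × 0.033) = 5.24 × 10^-4 M
pH = −log(5.24 × 10^-4) = 3.28

pH = 3.28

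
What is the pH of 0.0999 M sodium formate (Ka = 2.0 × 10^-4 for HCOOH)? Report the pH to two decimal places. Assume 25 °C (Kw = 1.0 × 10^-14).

pH = 8.35

HCOO- is the conjugate base of the weak acid HCOOH.
Kb = Kw/Ka = 1.0×10^-14 / 2.0 × 10^-4 = 5.00 × 10^-11
From the ICE table, Kb = [OH-]²/(0.0999 − [OH-]) = 5.00 × 10^-11.
Neglecting [OH-] in the denominator: [OH-] = √(5.00 × 10^-11 × 0.0999) = 2.23 × 10^-6 M
Check: 0.0022% ionized — well under 5%, approximation valid.
pOH = −log(2.23 × 10^-6) = 5.65; pH = 14.00 − 5.65 = 8.35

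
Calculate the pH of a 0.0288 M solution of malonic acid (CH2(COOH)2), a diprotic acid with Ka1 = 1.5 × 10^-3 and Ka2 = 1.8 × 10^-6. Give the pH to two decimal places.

pH = 2.23

Since Ka1 ≫ Ka2, the first ionization dominates [H+].
Ka1 = x²/(0.0288 − x) = 1.5 × 10^-3
Solving the quadratic: x = (−Ka1 + √(Ka1² + 4·Ka1·C₀))/2 = 5.87 × 10^-3 M
pH = −log(5.87 × 10^-3) = 2.23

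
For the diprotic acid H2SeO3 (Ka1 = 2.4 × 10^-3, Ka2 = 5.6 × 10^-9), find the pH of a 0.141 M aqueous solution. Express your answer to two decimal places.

Since Ka1 ≫ Ka2, the first ionization dominates [H+].
Ka1 = x²/(0.141 − x) = 2.4 × 10^-3
Solving the quadratic: x = (−Ka1 + √(Ka1² + 4·Ka1·C₀))/2 = 1.72 × 10^-2 M
pH = −log(1.72 × 10^-2) = 1.76

pH = 1.76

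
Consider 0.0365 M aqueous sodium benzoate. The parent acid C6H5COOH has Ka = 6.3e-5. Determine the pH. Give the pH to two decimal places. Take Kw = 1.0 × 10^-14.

pH = 8.38

C6H5COO- is the conjugate base of the weak acid C6H5COOH.
Kb = Kw/Ka = 1.0×10^-14 / 6.3 × 10^-5 = 1.59 × 10^-10
Kb = x²/(0.0365 − x) = 1.59 × 10^-10
Neglecting x in the denominator: x = √(1.59 × 10^-10 × 0.0365) = 2.41 × 10^-6 M
Check: 0.0066% ionized — well under 5%, approximation valid.
pOH = −log(2.41 × 10^-6) = 5.62; pH = 14.00 − 5.62 = 8.38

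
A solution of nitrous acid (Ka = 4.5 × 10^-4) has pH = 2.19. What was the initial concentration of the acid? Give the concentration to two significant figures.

C₀ = 9.9 × 10^-2 M

[H+] = 10^(-2.19) = 6.46 × 10^-3 M = x
Ka = x²/(C₀ − x) ⇒ C₀ = x + x²/Ka
C₀ = 6.46 × 10^-3 + (6.46 × 10^-3)²/(4.5 × 10^-4) = 9.92 × 10^-2 M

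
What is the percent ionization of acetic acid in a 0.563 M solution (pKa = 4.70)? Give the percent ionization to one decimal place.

0.6%

CH3COOH ⇌ CH3COO- + H+; let x = [H+] at equilibrium.
Ka = 10^(−4.70) = 2.00 × 10^-5
x ≈ √(Ka·C₀) = √(2.00 × 10^-5 × 0.563) = 3.36 × 10^-3 M
Fraction ionized = 3.36 × 10^-3 / 0.563 = 0.0060 → 0.6%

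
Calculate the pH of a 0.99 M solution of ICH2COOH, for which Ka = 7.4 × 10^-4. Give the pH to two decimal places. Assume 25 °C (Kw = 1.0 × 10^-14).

pH = 1.57

ICH2COOH ⇌ ICH2COO- + H+
Ka = x²/(0.99 − x) = 7.4 × 10^-4
Assume x ≪ 0.99: x ≈ √(7.4 × 10^-4 × 0.99) = 2.71 × 10^-2 M
pH = −log(2.71 × 10^-2) = 1.57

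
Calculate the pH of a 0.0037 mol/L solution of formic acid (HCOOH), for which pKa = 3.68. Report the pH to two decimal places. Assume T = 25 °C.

pH = 3.11

HCOOH ⇌ HCOO- + H+
Ka = 10^(−3.68) = 2.09 × 10^-4
From the ICE table, Ka = x²/(0.0037 − x) = 2.09 × 10^-4.
Here C₀/Ka ≈ 17.7, so the small-x approximation fails. Use the quadratic:
x = [−0.000209 + √(0.000209² + 3.09e-06)]/2 = 7.81 × 10^-4 M
pH = −log(7.81 × 10^-4) = 3.11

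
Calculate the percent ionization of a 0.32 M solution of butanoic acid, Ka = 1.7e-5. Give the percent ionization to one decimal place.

0.7%

CH3(CH2)2COOH ⇌ CH3(CH2)2COO- + H+; let x = [H+] at equilibrium.
x ≈ √(Ka·C₀) = √(1.7 × 10^-5 × 0.32) = 2.33 × 10^-3 M
Fraction ionized = 2.33 × 10^-3 / 0.32 = 0.0073 → 0.7%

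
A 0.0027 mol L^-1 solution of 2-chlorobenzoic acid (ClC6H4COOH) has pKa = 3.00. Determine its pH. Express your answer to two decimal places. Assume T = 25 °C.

ClC6H4COOH ⇌ ClC6H4COO- + H+
Ka = 10^(−3.00) = 1.00 × 10^-3
Ka = x²/(0.0027 − x) = 1.00 × 10^-3
Here C₀/Ka ≈ 2.7, so the small-x approximation fails. Use the quadratic:
x = [−0.001 + √(0.001² + 1.08e-05)]/2 = 1.22 × 10^-3 M
pH = −log[H+] = −log(1.22 × 10^-3) = 2.91

pH = 2.91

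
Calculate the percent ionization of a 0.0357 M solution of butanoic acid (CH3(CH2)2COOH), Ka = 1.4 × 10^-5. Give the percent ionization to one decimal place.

2.0%

CH3(CH2)2COOH ⇌ CH3(CH2)2COO- + H+; let x = [H+] at equilibrium.
x ≈ √(Ka·C₀) = √(1.4 × 10^-5 × 0.0357) = 7.07 × 10^-4 M
% ionization = x/C₀ × 100% = 7.07 × 10^-4/0.0357 × 100% = 2.0%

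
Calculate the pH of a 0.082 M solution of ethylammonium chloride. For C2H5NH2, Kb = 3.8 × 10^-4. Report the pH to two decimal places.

C2H5NH3+ is the conjugate acid of the weak base C2H5NH2.
Ka = Kw/Kb = 1.0×10^-14 / 3.8 × 10^-4 = 2.63 × 10^-11
Ka = x²/(0.082 − x) = 2.63 × 10^-11
Since Ka ≪ C₀, x ≈ √(Ka·C₀) = 1.47 × 10^-6 M.
pH = −log(1.47 × 10^-6) = 5.83

pH = 5.83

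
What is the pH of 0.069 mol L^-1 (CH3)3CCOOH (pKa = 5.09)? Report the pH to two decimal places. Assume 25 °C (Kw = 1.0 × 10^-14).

pH = 3.13

(CH3)3CCOOH ⇌ (CH3)3CCOO- + H+
Ka = 10^(−5.09) = 8.13 × 10^-6
Let x = [H+] at equilibrium. Ka = x²/(0.069 − x).
Neglecting x in the denominator: x = √(8.13 × 10^-6 × 0.069) = 7.49 × 10^-4 M
pH = −log(7.49 × 10^-4) = 3.13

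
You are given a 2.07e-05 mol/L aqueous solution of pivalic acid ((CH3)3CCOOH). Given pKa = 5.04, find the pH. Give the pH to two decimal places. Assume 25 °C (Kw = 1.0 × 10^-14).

pH = 5.00

(CH3)3CCOOH ⇌ (CH3)3CCOO- + H+
Ka = 10^(−5.04) = 9.12 × 10^-6
Ka = [H+]²/(2.07e-05 − [H+]) = 9.12 × 10^-6
The 5% rule fails; solving [H+]² + Ka·[H+] − Ka·C₀ = 0 exactly:
[H+] = [−9.12e-06 + √(9.12e-06² + 7.55e-10)]/2 = 9.92 × 10^-6 M
pH = −log(9.92 × 10^-6) = 5.00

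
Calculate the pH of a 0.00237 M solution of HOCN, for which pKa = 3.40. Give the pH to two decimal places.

pH = 3.10

HOCN ⇌ OCN- + H+
Ka = 10^(−3.40) = 3.98 × 10^-4
From the ICE table, Ka = x²/(0.00237 − x) = 3.98 × 10^-4.
x is not negligible relative to C₀; solve x² + 0.000398·x − 9.43e-07 = 0.
x = [−0.000398 + √(0.000398² + 3.77e-06)]/2 = 7.92 × 10^-4 M
pH = −log[H+] = −log(7.92 × 10^-4) = 3.10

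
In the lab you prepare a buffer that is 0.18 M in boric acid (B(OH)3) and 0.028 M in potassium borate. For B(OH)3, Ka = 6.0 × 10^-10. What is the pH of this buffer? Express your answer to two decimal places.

pKa = −log(6.0 × 10^-10) = 9.222
Using pH = pKa + log([base]/[acid]) with [base]/[acid] = 0.028/0.18:
pH = 9.222 + (-0.808) = 8.41

pH = 8.41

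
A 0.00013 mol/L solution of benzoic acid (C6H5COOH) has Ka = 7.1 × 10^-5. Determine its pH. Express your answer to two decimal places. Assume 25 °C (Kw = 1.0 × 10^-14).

C6H5COOH ⇌ C6H5COO- + H+
Ka = [H+]²/(0.00013 − [H+]) = 7.1 × 10^-5
The 5% rule fails; solving [H+]² + Ka·[H+] − Ka·C₀ = 0 exactly:
[H+] = [−7.1e-05 + √(7.1e-05² + 3.69e-08)]/2 = 6.69 × 10^-5 M
pH = −log(6.69 × 10^-5) = 4.17

pH = 4.17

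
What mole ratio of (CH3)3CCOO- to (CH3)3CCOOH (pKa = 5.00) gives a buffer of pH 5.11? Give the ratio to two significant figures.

pH = pKa + log(r) ⇒ log(r) = 5.11 − 5.00 = +0.11
r = [(CH3)3CCOO-]/[(CH3)3CCOOH] = 10^(+0.11) = 1.29

ratio = 1.3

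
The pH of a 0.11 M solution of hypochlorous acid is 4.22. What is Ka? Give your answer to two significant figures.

Ka = 3.3 × 10^-8

[H+] = 10^(-4.22) = 6.03 × 10^-5 M
At equilibrium [HA] = 0.11 − 6.03 × 10^-5 = 1.10 × 10^-1 M
Ka = [H+][A-]/[HA] = (6.03 × 10^-5)² / 1.10 × 10^-1 = 3.3 × 10^-8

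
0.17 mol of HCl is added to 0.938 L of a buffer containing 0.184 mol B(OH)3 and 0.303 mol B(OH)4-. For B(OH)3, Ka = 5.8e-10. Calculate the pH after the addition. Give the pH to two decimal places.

After neutralization: n(B(OH)3) = 0.354 mol, n(B(OH)4-) = 0.133 mol.
pKa = −log(5.8 × 10^-10) = 9.237
pH = pKa + log([A⁻]/[HA]) = 9.237 + log(0.133/0.354) = 9.237 -0.425

pH = 8.81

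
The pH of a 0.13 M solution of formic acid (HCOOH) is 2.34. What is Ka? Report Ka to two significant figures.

Ka = 1.7 × 10^-4

[H+] = 10^(-2.34) = 4.57 × 10^-3 M
At equilibrium [HA] = 0.13 − 4.57 × 10^-3 = 1.25 × 10^-1 M
Ka = [H+][A-]/[HA] = (4.57 × 10^-3)² / 1.25 × 10^-1 = 1.7 × 10^-4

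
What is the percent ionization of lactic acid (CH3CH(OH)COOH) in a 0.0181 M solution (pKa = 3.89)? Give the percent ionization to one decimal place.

8.1%

CH3CH(OH)COOH ⇌ CH3CH(OH)COO- + H+; let x = [H+] at equilibrium.
Ka = 10^(−3.89) = 1.29 × 10^-4
Solve x² + 0.000129x − 2.33e-06 = 0 → x = 1.46 × 10^-3 M
Fraction ionized = 1.46 × 10^-3 / 0.0181 = 0.0807 → 8.1%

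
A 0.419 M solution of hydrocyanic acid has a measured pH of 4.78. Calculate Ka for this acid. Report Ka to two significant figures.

[H+] = 10^(-4.78) = 1.66 × 10^-5 M
At equilibrium [HA] = 0.419 − 1.66 × 10^-5 = 4.19 × 10^-1 M
Ka = [H+][A-]/[HA] = (1.66 × 10^-5)² / 4.19 × 10^-1 = 6.6 × 10^-10

Ka = 6.6 × 10^-10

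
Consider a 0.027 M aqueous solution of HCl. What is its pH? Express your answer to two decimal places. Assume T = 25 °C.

HCl is a strong acid and dissociates completely, so [H+] = 0.027 M.
pH = -log(0.027) = 1.57

pH = 1.57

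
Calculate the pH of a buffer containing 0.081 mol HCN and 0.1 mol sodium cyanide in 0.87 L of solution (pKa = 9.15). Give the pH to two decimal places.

pH = pKa + log([A⁻]/[HA]) = 9.15 + log(0.1/0.081)
pH = 9.15 + (+0.092) = 9.24

pH = 9.24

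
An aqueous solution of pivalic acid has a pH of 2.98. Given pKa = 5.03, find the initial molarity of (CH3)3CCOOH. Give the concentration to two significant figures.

[H+] = 10^(-2.98) = 1.05 × 10^-3 M = x
Ka = 10^(−5.03) = 9.33 × 10^-6
Ka = x²/(C₀ − x) ⇒ C₀ = x + x²/Ka
C₀ = 1.05 × 10^-3 + (1.05 × 10^-3)²/(9.33 × 10^-6) = 1.19 × 10^-1 M

C₀ = 1.2 × 10^-1 M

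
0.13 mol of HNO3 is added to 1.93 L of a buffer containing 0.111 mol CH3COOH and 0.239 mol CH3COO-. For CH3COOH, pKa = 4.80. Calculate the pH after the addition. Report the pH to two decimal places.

pH = 4.46

After neutralization: n(CH3COOH) = 0.241 mol, n(CH3COO-) = 0.109 mol.
pH = pKa + log(n_CH3COO-/n_CH3COOH) = 4.80 + log(0.109/0.241) = 4.80 + (-0.345)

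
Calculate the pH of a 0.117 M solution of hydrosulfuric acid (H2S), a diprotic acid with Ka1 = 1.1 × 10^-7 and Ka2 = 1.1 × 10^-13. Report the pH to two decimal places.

pH = 3.95

Since Ka1 ≫ Ka2, the first ionization dominates [H+].
Ka1 = x²/(0.117 − x) = 1.1 × 10^-7
x ≈ √(1.1 × 10^-7 × 0.117) = 1.13 × 10^-4 M
pH = −log(1.13 × 10^-4) = 3.95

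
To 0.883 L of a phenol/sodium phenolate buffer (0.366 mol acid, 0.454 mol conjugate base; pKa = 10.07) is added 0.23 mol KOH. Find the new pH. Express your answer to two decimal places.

pH = 10.77

OH- converts C6H5OH to C6H5O-: C6H5OH → 0.136 mol, C6H5O- → 0.684 mol.
pH = pKa + log([A⁻]/[HA]) = 10.07 + log(0.684/0.136) = 10.07 +0.702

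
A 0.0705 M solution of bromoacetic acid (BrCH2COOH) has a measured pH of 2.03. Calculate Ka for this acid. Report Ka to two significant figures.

[H+] = 10^(-2.03) = 9.33 × 10^-3 M
At equilibrium [HA] = 0.0705 − 9.33 × 10^-3 = 6.12 × 10^-2 M
Ka = [H+][A-]/[HA] = (9.33 × 10^-3)² / 6.12 × 10^-2 = 1.4 × 10^-3

Ka = 1.4 × 10^-3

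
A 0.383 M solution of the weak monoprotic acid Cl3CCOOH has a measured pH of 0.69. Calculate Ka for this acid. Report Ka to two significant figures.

Ka = 2.3 × 10^-1

[H+] = 10^(-0.69) = 2.04 × 10^-1 M
At equilibrium [HA] = 0.383 − 2.04 × 10^-1 = 1.79 × 10^-1 M
Ka = [H+][A-]/[HA] = (2.04 × 10^-1)² / 1.79 × 10^-1 = 2.3 × 10^-1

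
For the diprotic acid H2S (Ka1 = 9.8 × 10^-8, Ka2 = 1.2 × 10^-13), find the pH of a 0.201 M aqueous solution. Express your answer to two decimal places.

Since Ka1 ≫ Ka2, the first ionization dominates [H+].
Ka1 = x²/(0.201 − x) = 9.8 × 10^-8
x ≈ √(9.8 × 10^-8 × 0.201) = 1.40 × 10^-4 M
pH = −log(1.40 × 10^-4) = 3.85

pH = 3.85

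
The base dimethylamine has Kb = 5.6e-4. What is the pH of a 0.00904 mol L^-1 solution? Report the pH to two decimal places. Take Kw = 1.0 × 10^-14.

(CH3)2NH + H2O ⇌ (CH3)2NH2+ + OH-
Kb = x²/(0.00904 − x) = 5.6 × 10^-4
Here C₀/Kb ≈ 16.1, so the small-x approximation fails. Use the quadratic:
x = (−Kb + √(Kb² + 4·Kb·C₀))/2 = 1.99 × 10^-3 M
pOH = 2.70, so pH = 14.00 − pOH = 11.30

pH = 11.30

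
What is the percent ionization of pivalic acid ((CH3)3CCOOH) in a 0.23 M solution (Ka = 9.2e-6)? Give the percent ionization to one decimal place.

(CH3)3CCOOH ⇌ (CH3)3CCOO- + H+; let x = [H+] at equilibrium.
x ≈ √(Ka·C₀) = √(9.2 × 10^-6 × 0.23) = 1.45 × 10^-3 M
% ionization = x/C₀ × 100% = 1.45 × 10^-3/0.23 × 100% = 0.6%

0.6%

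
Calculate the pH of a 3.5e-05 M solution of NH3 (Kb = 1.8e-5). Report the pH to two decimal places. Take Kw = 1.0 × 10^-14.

pH = 9.25

NH3 + H2O ⇌ NH4+ + OH-
From the ICE table, Kb = [OH-]²/(3.5e-05 − [OH-]) = 1.8 × 10^-5.
The 5% rule fails; solving [OH-]² + Kb·[OH-] − Kb·C₀ = 0 exactly:
[OH-] = (−Kb + √(Kb² + 4·Kb·C₀))/2 = 1.77 × 10^-5 M
pOH = −log(1.77 × 10^-5) = 4.75; pH = 14.00 − 4.75 = 9.25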